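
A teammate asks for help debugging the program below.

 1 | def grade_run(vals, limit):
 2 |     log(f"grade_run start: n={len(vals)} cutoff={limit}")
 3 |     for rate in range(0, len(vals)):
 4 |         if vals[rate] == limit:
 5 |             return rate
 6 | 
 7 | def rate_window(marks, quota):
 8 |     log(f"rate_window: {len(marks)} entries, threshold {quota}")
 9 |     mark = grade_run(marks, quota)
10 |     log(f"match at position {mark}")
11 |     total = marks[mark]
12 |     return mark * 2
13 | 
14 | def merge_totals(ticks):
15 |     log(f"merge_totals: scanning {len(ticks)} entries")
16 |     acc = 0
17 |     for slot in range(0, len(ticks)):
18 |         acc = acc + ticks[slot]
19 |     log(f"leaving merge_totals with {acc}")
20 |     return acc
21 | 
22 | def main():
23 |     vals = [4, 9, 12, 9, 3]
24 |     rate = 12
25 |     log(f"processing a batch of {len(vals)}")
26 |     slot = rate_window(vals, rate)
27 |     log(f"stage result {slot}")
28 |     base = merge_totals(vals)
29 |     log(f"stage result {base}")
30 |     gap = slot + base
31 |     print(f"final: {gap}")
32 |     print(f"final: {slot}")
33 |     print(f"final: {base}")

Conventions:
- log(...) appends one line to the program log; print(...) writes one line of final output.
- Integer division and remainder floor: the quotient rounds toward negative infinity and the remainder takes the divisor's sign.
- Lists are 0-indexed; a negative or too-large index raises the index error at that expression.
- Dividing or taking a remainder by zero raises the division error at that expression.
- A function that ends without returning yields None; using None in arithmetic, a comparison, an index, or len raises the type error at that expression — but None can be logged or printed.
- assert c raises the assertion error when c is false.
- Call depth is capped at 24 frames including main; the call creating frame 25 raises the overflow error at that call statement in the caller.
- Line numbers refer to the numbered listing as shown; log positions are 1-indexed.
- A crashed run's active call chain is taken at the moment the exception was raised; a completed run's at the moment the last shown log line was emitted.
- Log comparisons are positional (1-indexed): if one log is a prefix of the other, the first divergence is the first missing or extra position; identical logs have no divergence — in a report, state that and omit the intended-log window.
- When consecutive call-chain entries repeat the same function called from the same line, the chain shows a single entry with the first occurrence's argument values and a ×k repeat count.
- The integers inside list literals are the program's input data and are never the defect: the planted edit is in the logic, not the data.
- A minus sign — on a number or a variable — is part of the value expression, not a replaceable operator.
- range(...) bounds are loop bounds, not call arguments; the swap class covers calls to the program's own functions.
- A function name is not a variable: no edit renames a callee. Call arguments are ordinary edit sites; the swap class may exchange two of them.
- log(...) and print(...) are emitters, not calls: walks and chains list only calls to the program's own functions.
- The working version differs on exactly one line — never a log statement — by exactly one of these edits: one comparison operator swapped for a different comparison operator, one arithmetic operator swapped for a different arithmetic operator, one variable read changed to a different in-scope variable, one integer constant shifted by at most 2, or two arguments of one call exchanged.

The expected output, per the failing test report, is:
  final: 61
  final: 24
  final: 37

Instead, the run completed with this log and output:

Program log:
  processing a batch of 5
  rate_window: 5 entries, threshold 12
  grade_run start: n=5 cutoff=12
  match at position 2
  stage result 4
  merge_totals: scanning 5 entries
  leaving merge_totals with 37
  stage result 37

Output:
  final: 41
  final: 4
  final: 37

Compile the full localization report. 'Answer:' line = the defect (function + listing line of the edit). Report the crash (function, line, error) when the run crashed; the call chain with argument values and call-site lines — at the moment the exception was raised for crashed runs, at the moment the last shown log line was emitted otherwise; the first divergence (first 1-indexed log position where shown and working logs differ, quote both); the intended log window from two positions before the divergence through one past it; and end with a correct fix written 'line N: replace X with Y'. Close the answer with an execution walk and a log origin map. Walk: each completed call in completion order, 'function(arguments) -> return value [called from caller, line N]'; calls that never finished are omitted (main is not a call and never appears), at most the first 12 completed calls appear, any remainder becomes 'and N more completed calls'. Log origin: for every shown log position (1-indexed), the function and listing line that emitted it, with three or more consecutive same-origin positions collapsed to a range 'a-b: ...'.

Answer: the defect is in rate_window at line 12.
Key fact: The earliest visible damage is log position 5 — 'stage result 4' rather than the intended 'stage result 24'.
Call chain: main.
First divergence: position 5 — the shown line 'stage result 4' should read 'stage result 24'.
Intended log window:
  3: grade_run start: n=5 cutoff=12
  4: match at position 2
  5: stage result 24
  6: merge_totals: scanning 5 entries
Execution walk:
  grade_run([4, 9, 12, 9, 3], 12) -> 2  [called from rate_window, line 9]
  rate_window([4, 9, 12, 9, 3], 12) -> 4  [called from main, line 26]
  merge_totals([4, 9, 12, 9, 3]) -> 37  [called from main, line 28]
Log origins:
  1: logged in main at line 25
  2: logged in rate_window at line 8
  3: logged in grade_run at line 2
  4: logged in rate_window at line 10
  5: logged in main at line 27
  6: logged in merge_totals at line 15
  7: logged in merge_totals at line 19
  8: logged in main at line 29
A correct fix: line 12: replace `mark` with `total`.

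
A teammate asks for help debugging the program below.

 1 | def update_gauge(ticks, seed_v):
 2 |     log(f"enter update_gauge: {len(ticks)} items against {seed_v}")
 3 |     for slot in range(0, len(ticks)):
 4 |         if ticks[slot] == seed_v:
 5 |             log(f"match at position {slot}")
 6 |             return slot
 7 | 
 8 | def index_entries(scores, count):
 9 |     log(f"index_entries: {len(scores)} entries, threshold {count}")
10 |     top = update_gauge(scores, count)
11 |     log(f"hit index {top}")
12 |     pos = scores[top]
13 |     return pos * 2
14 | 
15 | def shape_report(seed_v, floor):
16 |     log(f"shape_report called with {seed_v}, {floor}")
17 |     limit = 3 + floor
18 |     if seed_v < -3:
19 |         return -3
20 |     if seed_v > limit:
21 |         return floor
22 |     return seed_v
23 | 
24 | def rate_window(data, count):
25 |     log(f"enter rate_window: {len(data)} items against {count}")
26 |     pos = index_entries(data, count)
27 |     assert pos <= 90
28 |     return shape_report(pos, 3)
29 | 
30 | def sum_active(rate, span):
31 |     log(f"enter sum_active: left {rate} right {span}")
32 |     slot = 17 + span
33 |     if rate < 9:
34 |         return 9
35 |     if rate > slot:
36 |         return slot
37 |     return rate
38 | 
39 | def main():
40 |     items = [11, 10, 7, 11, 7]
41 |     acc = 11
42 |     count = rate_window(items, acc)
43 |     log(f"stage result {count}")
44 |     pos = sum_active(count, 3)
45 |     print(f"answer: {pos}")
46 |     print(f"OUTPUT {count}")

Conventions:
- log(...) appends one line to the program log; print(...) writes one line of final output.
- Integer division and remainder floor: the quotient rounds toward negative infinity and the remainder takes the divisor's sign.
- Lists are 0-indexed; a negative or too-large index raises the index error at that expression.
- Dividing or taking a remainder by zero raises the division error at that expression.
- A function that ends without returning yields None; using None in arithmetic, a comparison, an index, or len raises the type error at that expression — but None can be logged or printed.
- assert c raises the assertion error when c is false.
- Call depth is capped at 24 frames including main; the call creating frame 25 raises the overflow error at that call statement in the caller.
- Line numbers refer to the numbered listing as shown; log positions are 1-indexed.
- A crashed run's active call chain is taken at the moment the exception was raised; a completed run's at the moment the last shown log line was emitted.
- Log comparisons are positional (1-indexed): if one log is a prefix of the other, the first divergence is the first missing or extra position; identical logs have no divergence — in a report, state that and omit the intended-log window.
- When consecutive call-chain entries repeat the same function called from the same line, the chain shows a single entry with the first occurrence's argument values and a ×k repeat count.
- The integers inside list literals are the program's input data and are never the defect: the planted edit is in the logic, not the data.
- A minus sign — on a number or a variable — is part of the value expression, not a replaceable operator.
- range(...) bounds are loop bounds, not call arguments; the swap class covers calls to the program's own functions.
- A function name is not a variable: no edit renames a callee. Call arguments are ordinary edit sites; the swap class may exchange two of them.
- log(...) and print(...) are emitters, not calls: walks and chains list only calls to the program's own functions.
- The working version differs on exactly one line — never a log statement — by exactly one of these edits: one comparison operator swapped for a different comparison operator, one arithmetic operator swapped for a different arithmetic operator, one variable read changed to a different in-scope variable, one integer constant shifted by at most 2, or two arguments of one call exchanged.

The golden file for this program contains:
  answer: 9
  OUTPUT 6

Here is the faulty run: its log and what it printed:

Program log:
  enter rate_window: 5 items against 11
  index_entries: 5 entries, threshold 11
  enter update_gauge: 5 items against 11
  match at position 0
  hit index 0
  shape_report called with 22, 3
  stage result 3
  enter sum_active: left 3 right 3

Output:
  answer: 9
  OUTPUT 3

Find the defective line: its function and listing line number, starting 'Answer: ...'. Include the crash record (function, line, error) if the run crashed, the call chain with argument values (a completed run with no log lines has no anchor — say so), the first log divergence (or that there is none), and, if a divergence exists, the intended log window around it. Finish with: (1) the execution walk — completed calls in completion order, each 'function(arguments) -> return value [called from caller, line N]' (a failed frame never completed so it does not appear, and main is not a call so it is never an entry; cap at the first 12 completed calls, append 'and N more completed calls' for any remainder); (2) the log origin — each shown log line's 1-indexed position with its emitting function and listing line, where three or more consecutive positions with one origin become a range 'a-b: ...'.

Answer: the defect is in shape_report at line 21.
The tell: The earliest visible damage is log position 7 — 'stage result 3' rather than the intended 'stage result 6'.
Call chain: main -> sum_active(3, 3) (called at line 44).
First divergence: at position 7 the run shows 'stage result 3' where the working version logs 'stage result 6'.
Intended log window:
  5: hit index 0
  6: shape_report called with 22, 3
  7: stage result 6
  8: enter sum_active: left 6 right 3
Execution walk:
  update_gauge([11, 10, 7, 11, 7], 11) -> 0  [called from index_entries, line 10]
  index_entries([11, 10, 7, 11, 7], 11) -> 22  [called from rate_window, line 26]
  shape_report(22, 3) -> 3  [called from rate_window, line 28]
  rate_window([11, 10, 7, 11, 7], 11) -> 3  [called from main, line 42]
  sum_active(3, 3) -> 9  [called from main, line 44]
Log line origins:
  1: from rate_window, line 25
  2: from index_entries, line 9
  3: from update_gauge, line 2
  4: from update_gauge, line 5
  5: from index_entries, line 11
  6: from shape_report, line 16
  7: from main, line 43
  8: from sum_active, line 31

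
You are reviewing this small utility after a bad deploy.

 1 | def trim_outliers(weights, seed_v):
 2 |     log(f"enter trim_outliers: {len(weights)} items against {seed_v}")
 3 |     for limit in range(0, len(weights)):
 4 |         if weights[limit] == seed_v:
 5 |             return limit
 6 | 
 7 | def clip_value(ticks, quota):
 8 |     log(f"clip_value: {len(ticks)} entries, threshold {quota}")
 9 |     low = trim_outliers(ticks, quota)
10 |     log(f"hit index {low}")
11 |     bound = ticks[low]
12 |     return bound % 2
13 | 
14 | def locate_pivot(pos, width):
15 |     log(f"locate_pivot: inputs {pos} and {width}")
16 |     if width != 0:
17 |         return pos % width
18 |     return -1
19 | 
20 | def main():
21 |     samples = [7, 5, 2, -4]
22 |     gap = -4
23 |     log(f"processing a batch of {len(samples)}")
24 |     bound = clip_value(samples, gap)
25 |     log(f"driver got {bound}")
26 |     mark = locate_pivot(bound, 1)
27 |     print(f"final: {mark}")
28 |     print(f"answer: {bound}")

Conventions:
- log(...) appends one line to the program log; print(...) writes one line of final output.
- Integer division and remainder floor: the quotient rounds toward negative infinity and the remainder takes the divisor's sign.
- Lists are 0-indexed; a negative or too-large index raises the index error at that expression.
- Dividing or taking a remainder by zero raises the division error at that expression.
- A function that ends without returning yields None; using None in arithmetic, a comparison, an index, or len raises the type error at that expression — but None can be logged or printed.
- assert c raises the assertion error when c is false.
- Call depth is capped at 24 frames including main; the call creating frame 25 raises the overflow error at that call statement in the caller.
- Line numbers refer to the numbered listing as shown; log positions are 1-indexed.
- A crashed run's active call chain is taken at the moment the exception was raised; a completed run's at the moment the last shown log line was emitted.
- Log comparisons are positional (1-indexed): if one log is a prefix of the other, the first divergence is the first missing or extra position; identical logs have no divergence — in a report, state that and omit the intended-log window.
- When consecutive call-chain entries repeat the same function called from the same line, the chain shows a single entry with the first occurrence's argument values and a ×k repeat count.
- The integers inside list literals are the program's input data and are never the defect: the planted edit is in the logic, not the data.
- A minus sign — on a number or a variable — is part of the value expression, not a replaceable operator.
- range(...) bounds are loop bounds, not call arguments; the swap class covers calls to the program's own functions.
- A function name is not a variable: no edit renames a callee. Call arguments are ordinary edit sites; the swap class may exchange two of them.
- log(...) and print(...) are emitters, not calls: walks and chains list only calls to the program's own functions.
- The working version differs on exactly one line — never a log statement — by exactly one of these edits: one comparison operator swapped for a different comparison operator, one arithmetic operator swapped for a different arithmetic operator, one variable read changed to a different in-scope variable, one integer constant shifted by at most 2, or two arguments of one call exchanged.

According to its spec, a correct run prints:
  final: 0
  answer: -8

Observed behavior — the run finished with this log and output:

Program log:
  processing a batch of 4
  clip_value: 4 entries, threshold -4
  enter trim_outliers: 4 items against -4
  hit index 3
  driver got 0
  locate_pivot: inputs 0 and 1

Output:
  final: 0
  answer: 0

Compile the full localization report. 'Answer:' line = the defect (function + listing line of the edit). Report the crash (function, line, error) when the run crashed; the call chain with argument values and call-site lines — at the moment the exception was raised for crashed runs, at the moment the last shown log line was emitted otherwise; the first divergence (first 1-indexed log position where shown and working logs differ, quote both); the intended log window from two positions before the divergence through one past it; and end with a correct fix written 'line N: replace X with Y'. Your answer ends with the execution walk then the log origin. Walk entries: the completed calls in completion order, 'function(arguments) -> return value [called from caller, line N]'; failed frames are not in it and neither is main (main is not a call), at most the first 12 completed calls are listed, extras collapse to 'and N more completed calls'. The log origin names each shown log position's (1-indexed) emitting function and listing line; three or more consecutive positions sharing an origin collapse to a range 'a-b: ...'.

Answer: the defect is in clip_value at line 12.
Key fact: At log position 5 the runs split — shown 'driver got 0', but the working version logs 'driver got -8'.
Call chain: main -> locate_pivot(0, 1) (called at line 26).
First divergence: position 5 — the shown line 'driver got 0' should read 'driver got -8'.
Intended log window:
  3: enter trim_outliers: 4 items against -4
  4: hit index 3
  5: driver got -8
  6: locate_pivot: inputs -8 and 1
Execution walk:
  trim_outliers([7, 5, 2, -4], -4) -> 3  [called from clip_value, line 9]
  clip_value([7, 5, 2, -4], -4) -> 0  [called from main, line 24]
  locate_pivot(0, 1) -> 0  [called from main, line 26]
Log origin:
  1: emitted by main (line 23)
  2: emitted by clip_value (line 8)
  3: emitted by trim_outliers (line 2)
  4: emitted by clip_value (line 10)
  5: emitted by main (line 25)
  6: emitted by locate_pivot (line 15)
A correct fix: line 12: replace `%` with `*`.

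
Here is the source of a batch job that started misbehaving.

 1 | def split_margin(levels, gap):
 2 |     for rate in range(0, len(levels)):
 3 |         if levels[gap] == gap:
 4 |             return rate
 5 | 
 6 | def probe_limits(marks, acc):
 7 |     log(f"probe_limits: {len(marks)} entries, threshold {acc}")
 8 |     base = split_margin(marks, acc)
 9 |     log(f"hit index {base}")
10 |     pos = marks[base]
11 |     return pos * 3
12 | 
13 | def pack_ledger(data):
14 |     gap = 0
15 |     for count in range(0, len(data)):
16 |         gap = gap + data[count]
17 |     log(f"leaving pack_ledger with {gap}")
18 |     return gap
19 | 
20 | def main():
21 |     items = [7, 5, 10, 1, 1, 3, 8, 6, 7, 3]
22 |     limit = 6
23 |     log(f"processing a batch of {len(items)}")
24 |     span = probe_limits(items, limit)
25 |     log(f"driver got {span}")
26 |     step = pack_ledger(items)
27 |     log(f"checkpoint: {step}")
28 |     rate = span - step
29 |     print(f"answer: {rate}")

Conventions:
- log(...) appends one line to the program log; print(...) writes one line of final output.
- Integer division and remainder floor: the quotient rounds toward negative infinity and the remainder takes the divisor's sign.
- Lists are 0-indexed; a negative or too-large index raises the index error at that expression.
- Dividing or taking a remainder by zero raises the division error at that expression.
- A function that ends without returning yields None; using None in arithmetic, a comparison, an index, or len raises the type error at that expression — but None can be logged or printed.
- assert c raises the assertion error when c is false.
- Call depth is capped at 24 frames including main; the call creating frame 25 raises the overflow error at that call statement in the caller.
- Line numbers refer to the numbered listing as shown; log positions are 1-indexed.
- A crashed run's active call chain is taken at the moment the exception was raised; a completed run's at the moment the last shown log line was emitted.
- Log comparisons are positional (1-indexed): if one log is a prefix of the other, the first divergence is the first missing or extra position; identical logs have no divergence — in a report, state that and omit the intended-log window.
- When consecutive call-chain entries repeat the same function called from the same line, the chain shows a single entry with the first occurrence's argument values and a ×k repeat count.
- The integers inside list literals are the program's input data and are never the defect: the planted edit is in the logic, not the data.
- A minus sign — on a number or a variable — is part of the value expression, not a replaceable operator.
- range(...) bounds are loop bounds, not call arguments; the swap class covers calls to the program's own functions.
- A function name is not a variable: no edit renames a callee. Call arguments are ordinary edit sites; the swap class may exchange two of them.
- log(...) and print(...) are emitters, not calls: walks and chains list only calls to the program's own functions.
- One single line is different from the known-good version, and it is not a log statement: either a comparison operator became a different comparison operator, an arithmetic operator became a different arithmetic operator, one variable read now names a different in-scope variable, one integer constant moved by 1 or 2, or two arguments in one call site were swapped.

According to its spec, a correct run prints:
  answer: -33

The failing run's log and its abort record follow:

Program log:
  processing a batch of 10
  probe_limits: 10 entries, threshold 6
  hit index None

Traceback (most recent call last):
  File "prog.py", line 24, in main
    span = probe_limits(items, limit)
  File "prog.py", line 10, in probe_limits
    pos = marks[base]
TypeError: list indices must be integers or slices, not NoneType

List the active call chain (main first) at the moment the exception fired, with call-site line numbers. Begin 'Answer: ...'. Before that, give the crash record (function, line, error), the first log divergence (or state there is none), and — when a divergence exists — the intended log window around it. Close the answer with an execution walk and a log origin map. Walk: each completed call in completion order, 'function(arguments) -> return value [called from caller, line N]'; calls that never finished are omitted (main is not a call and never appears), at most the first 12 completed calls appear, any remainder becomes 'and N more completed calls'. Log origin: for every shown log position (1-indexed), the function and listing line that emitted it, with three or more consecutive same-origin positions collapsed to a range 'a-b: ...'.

Answer: main -> probe_limits (called at line 24).
Key fact: At log position 3 the runs split — shown 'hit index None', but the working version logs 'hit index 7'.
Crash: probe_limits, line 10, TypeError.
First divergence: at position 3 the run shows 'hit index None' where the working version logs 'hit index 7'.
Intended log window:
  1: processing a batch of 10
  2: probe_limits: 10 entries, threshold 6
  3: hit index 7
  4: driver got 18
Execution walk:
  split_margin([7, 5, 10, 1, 1, 3, 8, 6, 7, 3], 6) -> None  [called from probe_limits, line 8]
Log line origins:
  1 — main, line 23
  2 — probe_limits, line 7
  3 — probe_limits, line 9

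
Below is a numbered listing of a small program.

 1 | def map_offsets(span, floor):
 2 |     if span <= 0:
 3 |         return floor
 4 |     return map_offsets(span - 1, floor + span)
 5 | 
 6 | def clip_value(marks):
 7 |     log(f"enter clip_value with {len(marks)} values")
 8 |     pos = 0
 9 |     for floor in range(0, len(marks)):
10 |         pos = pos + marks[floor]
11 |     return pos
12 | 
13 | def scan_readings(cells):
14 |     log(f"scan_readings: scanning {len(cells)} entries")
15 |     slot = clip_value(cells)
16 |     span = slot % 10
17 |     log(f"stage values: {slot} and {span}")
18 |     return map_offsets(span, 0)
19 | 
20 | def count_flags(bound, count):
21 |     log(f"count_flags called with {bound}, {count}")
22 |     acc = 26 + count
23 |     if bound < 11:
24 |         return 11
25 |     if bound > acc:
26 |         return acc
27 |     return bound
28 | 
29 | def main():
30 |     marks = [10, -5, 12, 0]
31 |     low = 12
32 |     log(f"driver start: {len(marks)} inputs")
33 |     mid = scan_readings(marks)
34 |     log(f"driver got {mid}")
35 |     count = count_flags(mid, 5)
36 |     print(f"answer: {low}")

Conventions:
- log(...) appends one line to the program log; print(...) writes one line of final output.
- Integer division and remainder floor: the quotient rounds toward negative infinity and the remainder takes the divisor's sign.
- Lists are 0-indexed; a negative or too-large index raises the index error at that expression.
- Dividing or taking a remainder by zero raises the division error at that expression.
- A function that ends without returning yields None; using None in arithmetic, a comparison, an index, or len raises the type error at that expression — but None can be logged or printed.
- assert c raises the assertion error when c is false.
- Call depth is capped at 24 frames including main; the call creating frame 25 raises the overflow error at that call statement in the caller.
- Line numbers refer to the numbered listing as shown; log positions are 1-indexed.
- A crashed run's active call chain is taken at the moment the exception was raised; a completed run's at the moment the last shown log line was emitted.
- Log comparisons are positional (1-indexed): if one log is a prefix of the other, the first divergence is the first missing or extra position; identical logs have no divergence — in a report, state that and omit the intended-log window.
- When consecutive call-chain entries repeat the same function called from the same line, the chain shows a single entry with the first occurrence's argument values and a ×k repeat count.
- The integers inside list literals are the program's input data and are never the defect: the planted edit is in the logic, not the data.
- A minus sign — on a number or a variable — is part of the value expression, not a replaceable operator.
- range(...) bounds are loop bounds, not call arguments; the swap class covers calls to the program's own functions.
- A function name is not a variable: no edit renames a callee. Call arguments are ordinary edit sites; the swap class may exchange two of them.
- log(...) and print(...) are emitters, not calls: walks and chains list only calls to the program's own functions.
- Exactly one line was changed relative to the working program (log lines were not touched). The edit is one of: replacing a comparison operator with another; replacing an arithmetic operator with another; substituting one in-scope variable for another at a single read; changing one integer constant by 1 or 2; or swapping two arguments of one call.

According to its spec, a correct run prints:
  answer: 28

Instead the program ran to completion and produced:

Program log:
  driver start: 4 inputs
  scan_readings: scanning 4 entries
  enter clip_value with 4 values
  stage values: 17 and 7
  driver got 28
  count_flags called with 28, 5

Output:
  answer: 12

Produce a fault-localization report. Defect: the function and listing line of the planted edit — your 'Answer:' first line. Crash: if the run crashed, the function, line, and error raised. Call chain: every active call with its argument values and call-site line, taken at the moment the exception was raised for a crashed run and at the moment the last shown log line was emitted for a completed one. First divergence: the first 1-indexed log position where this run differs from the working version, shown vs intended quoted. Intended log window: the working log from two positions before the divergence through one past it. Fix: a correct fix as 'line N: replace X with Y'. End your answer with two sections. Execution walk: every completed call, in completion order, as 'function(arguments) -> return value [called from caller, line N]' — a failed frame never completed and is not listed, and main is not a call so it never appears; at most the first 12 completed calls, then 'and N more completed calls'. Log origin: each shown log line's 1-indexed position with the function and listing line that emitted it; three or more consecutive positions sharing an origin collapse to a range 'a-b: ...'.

Answer: the defect is in main at line 36.
Key fact: Every logged value matches the working version; the printed result is what differs.
Call chain: main -> count_flags(28, 5) (called at line 35).
First divergence: none (the log streams are identical).
Execution walk:
  clip_value([10, -5, 12, 0]) -> 17  [called from scan_readings, line 15]
  map_offsets(0, 28) -> 28  [called from map_offsets, line 4]
  map_offsets(1, 27) -> 28  [called from map_offsets, line 4]
  map_offsets(2, 25) -> 28  [called from map_offsets, line 4]
  map_offsets(3, 22) -> 28  [called from map_offsets, line 4]
  map_offsets(4, 18) -> 28  [called from map_offsets, line 4]
  map_offsets(5, 13) -> 28  [called from map_offsets, line 4]
  map_offsets(6, 7) -> 28  [called from map_offsets, line 4]
  map_offsets(7, 0) -> 28  [called from scan_readings, line 18]
  scan_readings([10, -5, 12, 0]) -> 28  [called from main, line 33]
  count_flags(28, 5) -> 28  [called from main, line 35]
Log line origins:
  1: from main, line 32
  2: from scan_readings, line 14
  3: from clip_value, line 7
  4: from scan_readings, line 17
  5: from main, line 34
  6: from count_flags, line 21
A correct fix: line 36: replace `low` with `count`.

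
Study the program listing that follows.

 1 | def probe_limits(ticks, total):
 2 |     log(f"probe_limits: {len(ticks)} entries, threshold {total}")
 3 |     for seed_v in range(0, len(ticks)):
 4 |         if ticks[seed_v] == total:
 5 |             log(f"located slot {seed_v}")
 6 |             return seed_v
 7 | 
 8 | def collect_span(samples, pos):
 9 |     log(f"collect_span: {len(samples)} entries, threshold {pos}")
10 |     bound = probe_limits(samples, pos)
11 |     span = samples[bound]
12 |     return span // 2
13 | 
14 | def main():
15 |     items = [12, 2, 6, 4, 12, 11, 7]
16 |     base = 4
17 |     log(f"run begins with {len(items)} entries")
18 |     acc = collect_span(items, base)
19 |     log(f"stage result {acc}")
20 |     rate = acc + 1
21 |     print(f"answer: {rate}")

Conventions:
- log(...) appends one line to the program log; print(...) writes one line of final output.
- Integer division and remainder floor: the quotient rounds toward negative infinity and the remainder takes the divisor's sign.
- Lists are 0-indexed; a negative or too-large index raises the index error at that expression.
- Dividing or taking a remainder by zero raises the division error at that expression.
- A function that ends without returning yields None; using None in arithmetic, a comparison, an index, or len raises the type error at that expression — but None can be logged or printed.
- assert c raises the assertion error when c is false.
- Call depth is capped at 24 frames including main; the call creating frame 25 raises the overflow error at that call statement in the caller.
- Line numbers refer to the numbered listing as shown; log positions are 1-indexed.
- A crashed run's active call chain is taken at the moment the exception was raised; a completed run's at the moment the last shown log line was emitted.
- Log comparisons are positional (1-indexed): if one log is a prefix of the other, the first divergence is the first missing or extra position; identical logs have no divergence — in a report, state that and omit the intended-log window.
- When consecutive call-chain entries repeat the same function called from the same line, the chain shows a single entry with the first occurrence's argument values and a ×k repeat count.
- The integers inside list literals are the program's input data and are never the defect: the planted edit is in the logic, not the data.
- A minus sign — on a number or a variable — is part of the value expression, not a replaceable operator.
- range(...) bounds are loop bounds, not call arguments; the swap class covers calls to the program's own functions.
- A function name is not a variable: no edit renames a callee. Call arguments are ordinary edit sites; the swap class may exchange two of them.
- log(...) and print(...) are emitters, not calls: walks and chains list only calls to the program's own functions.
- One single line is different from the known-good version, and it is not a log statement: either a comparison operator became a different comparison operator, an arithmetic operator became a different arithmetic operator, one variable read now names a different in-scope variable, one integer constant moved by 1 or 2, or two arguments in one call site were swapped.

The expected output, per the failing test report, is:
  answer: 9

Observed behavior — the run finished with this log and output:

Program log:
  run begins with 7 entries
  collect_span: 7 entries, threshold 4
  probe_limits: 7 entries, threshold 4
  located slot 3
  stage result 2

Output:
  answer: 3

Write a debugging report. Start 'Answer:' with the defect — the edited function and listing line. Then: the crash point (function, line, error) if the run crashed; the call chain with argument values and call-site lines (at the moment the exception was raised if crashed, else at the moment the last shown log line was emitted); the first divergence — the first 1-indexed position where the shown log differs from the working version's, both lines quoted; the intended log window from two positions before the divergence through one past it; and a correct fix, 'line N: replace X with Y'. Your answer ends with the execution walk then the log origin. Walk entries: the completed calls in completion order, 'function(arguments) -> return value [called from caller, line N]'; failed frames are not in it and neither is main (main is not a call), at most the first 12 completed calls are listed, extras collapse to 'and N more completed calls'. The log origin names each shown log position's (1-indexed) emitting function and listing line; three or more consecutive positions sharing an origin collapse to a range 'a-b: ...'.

Answer: the defect is in collect_span at line 12.
The tell: The log first diverges at position 5: the faulty run prints 'stage result 2' where the working version prints 'stage result 8'.
Call chain: main.
First divergence: position 5 — shown 'stage result 2', intended 'stage result 8'.
Intended log window:
  3: probe_limits: 7 entries, threshold 4
  4: located slot 3
  5: stage result 8
Execution walk:
  probe_limits([12, 2, 6, 4, 12, 11, 7], 4) -> 3  [called from collect_span, line 10]
  collect_span([12, 2, 6, 4, 12, 11, 7], 4) -> 2  [called from main, line 18]
Log origin:
  1 — main, line 17
  2 — collect_span, line 9
  3 — probe_limits, line 2
  4 — probe_limits, line 5
  5 — main, line 19
A correct fix: line 12: replace `//` with `*`.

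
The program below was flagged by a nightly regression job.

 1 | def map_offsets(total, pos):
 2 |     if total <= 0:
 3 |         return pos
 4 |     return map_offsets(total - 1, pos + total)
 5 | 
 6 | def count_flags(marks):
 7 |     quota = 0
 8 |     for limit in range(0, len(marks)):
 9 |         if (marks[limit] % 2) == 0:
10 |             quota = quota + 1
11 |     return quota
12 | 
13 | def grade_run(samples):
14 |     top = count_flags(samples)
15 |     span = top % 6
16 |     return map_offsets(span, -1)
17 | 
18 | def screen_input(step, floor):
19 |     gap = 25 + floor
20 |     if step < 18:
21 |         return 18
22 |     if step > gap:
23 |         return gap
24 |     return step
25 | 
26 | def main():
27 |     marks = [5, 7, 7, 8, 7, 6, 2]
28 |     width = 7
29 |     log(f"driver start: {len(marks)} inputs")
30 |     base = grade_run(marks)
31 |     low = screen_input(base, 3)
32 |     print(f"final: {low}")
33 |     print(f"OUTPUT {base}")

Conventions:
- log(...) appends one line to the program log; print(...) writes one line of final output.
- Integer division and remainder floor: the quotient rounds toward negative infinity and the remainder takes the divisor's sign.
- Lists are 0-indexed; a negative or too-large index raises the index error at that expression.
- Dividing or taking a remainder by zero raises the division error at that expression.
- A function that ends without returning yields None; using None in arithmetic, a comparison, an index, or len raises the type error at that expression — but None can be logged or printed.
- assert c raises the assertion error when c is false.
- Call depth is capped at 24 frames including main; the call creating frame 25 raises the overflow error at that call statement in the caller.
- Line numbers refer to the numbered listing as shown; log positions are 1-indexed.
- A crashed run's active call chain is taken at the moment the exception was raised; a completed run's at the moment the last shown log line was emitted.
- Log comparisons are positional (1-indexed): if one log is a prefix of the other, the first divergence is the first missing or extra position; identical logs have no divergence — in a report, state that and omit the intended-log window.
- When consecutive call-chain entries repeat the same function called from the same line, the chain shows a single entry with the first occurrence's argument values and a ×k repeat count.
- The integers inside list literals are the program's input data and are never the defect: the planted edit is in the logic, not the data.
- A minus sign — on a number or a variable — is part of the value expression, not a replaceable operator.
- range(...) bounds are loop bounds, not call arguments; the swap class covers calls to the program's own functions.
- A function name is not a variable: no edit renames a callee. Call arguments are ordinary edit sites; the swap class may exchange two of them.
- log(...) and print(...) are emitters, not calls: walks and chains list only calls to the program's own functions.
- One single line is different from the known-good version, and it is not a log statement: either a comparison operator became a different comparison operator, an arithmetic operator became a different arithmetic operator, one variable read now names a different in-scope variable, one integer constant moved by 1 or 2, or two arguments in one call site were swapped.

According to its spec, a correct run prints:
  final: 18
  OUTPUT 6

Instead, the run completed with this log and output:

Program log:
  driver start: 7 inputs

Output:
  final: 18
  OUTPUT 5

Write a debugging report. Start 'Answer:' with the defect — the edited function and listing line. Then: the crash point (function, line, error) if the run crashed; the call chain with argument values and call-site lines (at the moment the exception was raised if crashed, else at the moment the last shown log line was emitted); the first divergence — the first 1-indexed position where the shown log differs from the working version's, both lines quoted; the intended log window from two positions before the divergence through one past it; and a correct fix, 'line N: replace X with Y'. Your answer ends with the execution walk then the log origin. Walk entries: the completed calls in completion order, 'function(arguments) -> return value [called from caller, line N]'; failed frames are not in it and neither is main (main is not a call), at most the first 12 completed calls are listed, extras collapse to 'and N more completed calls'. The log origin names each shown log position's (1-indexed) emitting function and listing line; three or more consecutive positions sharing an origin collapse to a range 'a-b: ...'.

Answer: the defect is in grade_run at line 16.
Core observation: Every logged value matches the working version; the printed result is what differs.
Call chain: main.
First divergence: there is none — every log position agrees.
Execution walk:
  count_flags([5, 7, 7, 8, 7, 6, 2]) -> 3  [called from grade_run, line 14]
  map_offsets(0, 5) -> 5  [called from map_offsets, line 4]
  map_offsets(1, 4) -> 5  [called from map_offsets, line 4]
  map_offsets(2, 2) -> 5  [called from map_offsets, line 4]
  map_offsets(3, -1) -> 5  [called from grade_run, line 16]
  grade_run([5, 7, 7, 8, 7, 6, 2]) -> 5  [called from main, line 30]
  screen_input(5, 3) -> 18  [called from main, line 31]
Log origin:
  1: from main, line 29
A correct fix: line 16: replace `-1` with `0`.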